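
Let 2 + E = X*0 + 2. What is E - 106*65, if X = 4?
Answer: -6890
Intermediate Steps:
E = 0 (E = -2 + (4*0 + 2) = -2 + (0 + 2) = -2 + 2 = 0)
E - 106*65 = 0 - 106*65 = 0 - 6890 = -6890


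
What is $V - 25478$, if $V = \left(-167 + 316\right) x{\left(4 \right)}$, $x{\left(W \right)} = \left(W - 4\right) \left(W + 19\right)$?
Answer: $-25478$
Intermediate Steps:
$x{\left(W \right)} = \left(-4 + W\right) \left(19 + W\right)$
$V = 0$ ($V = \left(-167 + 316\right) \left(-76 + 4^{2} + 15 \cdot 4\right) = 149 \left(-76 + 16 + 60\right) = 149 \cdot 0 = 0$)
$V - 25478 = 0 - 25478 = -25478$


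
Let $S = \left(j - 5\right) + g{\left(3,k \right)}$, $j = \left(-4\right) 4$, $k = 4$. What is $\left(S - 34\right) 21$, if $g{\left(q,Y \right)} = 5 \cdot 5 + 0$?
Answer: $-630$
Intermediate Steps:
$j = -16$
$g{\left(q,Y \right)} = 25$ ($g{\left(q,Y \right)} = 25 + 0 = 25$)
$S = 4$ ($S = \left(-16 - 5\right) + 25 = -21 + 25 = 4$)
$\left(S - 34\right) 21 = \left(4 - 34\right) 21 = \left(-30\right) 21 = -630$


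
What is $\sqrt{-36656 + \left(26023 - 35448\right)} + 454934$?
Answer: $454934 + i \sqrt{46081} \approx 4.5493 \cdot 10^{5} + 214.66 i$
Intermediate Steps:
$\sqrt{-36656 + \left(26023 - 35448\right)} + 454934 = \sqrt{-36656 - 9425} + 454934 = \sqrt{-46081} + 454934 = i \sqrt{46081} + 454934 = 454934 + i \sqrt{46081}$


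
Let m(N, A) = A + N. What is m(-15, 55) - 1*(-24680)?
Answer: 24720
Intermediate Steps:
m(-15, 55) - 1*(-24680) = (55 - 15) - 1*(-24680) = 40 + 24680 = 24720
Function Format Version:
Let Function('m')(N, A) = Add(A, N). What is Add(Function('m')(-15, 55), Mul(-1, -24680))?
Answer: 24720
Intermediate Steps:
Add(Function('m')(-15, 55), Mul(-1, -24680)) = Add(Add(55, -15), Mul(-1, -24680)) = Add(40, 24680) = 24720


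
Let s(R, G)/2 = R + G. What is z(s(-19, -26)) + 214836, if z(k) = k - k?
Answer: 214836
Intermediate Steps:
s(R, G) = 2*G + 2*R (s(R, G) = 2*(R + G) = 2*(G + R) = 2*G + 2*R)
z(k) = 0
z(s(-19, -26)) + 214836 = 0 + 214836 = 214836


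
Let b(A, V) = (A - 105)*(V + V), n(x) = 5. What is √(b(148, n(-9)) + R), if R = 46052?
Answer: √46482 ≈ 215.60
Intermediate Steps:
b(A, V) = 2*V*(-105 + A) (b(A, V) = (-105 + A)*(2*V) = 2*V*(-105 + A))
√(b(148, n(-9)) + R) = √(2*5*(-105 + 148) + 46052) = √(2*5*43 + 46052) = √(430 + 46052) = √46482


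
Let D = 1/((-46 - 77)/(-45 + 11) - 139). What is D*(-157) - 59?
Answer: -266239/4603 ≈ -57.840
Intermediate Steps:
D = -34/4603 (D = 1/(-123/(-34) - 139) = 1/(-123*(-1/34) - 139) = 1/(123/34 - 139) = 1/(-4603/34) = -34/4603 ≈ -0.0073865)
D*(-157) - 59 = -34/4603*(-157) - 59 = 5338/4603 - 59 = -266239/4603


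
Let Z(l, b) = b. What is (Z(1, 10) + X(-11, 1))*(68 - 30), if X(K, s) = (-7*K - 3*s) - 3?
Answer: 3078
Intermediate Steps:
X(K, s) = -3 - 7*K - 3*s
(Z(1, 10) + X(-11, 1))*(68 - 30) = (10 + (-3 - 7*(-11) - 3*1))*(68 - 30) = (10 + (-3 + 77 - 3))*38 = (10 + 71)*38 = 81*38 = 3078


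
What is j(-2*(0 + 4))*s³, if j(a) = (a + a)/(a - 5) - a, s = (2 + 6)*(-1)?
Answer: -61440/13 ≈ -4726.2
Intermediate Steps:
s = -8 (s = 8*(-1) = -8)
j(a) = -a + 2*a/(-5 + a) (j(a) = (2*a)/(-5 + a) - a = 2*a/(-5 + a) - a = -a + 2*a/(-5 + a))
j(-2*(0 + 4))*s³ = ((-2*(0 + 4))*(7 - (-2)*(0 + 4))/(-5 - 2*(0 + 4)))*(-8)³ = ((-2*4)*(7 - (-2)*4)/(-5 - 2*4))*(-512) = -8*(7 - 1*(-8))/(-5 - 8)*(-512) = -8*(7 + 8)/(-13)*(-512) = -8*(-1/13)*15*(-512) = (120/13)*(-512) = -61440/13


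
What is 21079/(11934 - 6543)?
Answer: 21079/5391 ≈ 3.9100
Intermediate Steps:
21079/(11934 - 6543) = 21079/5391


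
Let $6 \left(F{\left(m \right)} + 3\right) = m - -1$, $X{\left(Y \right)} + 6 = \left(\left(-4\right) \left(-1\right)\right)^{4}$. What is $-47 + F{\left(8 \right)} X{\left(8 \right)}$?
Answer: $-422$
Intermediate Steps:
$X{\left(Y \right)} = 250$ ($X{\left(Y \right)} = -6 + \left(\left(-4\right) \left(-1\right)\right)^{4} = -6 + 4^{4} = -6 + 256 = 250$)
$F{\left(m \right)} = - \frac{17}{6} + \frac{m}{6}$ ($F{\left(m \right)} = -3 + \frac{m - -1}{6} = -3 + \frac{m + 1}{6} = -3 + \frac{1 + m}{6} = -3 + \left(\frac{1}{6} + \frac{m}{6}\right) = - \frac{17}{6} + \frac{m}{6}$)
$-47 + F{\left(8 \right)} X{\left(8 \right)} = -47 + \left(- \frac{17}{6} + \frac{1}{6} \cdot 8\right) 250 = -47 + \left(- \frac{17}{6} + \frac{4}{3}\right) 250 = -47 - 375 = -422$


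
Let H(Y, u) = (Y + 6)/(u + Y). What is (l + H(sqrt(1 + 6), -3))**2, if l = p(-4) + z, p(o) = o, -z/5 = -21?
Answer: 7974 - 1593*sqrt(7)/2 ≈ 5866.7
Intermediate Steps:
z = 105 (z = -5*(-21) = 105)
l = 101 (l = -4 + 105 = 101)
H(Y, u) = (6 + Y)/(Y + u)
(l + H(sqrt(1 + 6), -3))**2 = (101 + (6 + sqrt(1 + 6))/(sqrt(1 + 6) - 3))**2 = (101 + (6 + sqrt(7))/(sqrt(7) - 3))**2 = (101 + (6 + sqrt(7))/(-3 + sqrt(7)))**2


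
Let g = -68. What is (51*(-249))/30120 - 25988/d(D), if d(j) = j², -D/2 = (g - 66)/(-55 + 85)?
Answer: -14695724937/45069560 ≈ -326.07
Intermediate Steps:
D = 134/15 (D = -2*(-68 - 66)/(-55 + 85) = -(-268)/30 = -2*(-67/15) = 134/15 ≈ 8.9333)
(51*(-249))/30120 - 25988/d(D) = (51*(-249))/30120 - 25988/((134/15)²) = -12699*1/30120 - 25988/17956/225 = -4233/10040 - 25988*225/17956 = -4233/10040 - 1461825/4489 = -14695724937/45069560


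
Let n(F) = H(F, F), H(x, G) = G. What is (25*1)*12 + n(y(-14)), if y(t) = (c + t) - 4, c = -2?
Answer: 280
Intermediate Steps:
y(t) = -6 + t (y(t) = (-2 + t) - 4 = -6 + t)
n(F) = F
(25*1)*12 + n(y(-14)) = (25*1)*12 + (-6 - 14) = 25*12 - 20 = 300 - 20 = 280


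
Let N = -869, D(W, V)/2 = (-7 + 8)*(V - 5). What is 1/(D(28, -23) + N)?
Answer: -1/925 ≈ -0.0010811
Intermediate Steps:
D(W, V) = -10 + 2*V (D(W, V) = 2*((-7 + 8)*(V - 5)) = 2*(1*(-5 + V)) = 2*(-5 + V) = -10 + 2*V)
1/(D(28, -23) + N) = 1/((-10 + 2*(-23)) - 869) = 1/((-10 - 46) - 869) = 1/(-56 - 869) = 1/(-925) = -1/925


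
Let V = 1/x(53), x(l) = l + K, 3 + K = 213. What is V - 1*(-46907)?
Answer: 12336542/263 ≈ 46907.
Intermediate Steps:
K = 210 (K = -3 + 213 = 210)
x(l) = 210 + l (x(l) = l + 210 = 210 + l)
V = 1/263 (V = 1/(210 + 53) = 1/263 ≈ 0.0038023)
V - 1*(-46907) = 1/263 - 1*(-46907) = 1/263 + 46907 = 12336542/263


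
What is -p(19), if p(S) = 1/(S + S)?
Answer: -1/38 ≈ -0.026316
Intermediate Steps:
p(S) = 1/(2*S)
-p(19) = -1/(2*19) = -1*1/38 = -1/38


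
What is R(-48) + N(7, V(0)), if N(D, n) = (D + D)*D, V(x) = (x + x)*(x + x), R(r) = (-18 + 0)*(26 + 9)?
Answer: -532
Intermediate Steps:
R(r) = -630 (R(r) = -18*35 = -630)
V(x) = 4*x² (V(x) = (2*x)*(2*x) = 4*x²)
N(D, n) = 2*D² (N(D, n) = (2*D)*D = 2*D²)
R(-48) + N(7, V(0)) = -630 + 2*7² = -630 + 2*49 = -630 + 98 = -532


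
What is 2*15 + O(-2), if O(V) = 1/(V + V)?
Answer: 119/4 ≈ 29.750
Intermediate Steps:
O(V) = 1/(2*V)
2*15 + O(-2) = 2*15 + (1/2)/(-2) = 30 + (1/2)*(-1/2) = 30 - 1/4 = 119/4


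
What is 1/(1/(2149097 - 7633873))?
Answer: -5484776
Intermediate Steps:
1/(1/(2149097 - 7633873)) = 1/(1/(-5484776)) = 1/(-1/5484776) = -5484776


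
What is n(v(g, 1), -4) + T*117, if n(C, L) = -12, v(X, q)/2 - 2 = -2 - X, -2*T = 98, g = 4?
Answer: -5745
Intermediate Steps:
T = -49 (T = -½*98 = -49)
v(X, q) = -2*X (v(X, q) = 4 + 2*(-2 - X) = 4 + (-4 - 2*X) = -2*X)
n(v(g, 1), -4) + T*117 = -12 - 49*117 = -12 - 5733 = -5745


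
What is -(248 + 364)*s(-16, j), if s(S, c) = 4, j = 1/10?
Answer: -2448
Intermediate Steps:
j = ⅒ ≈ 0.10000
-(248 + 364)*s(-16, j) = -(248 + 364)*4 = -612*4 = -1*2448 = -2448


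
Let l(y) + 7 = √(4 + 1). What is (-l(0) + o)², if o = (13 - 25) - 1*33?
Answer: (38 + √5)² ≈ 1618.9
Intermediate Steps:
l(y) = -7 + √5 (l(y) = -7 + √(4 + 1) = -7 + √5)
o = -45 (o = -12 - 33 = -45)
(-l(0) + o)² = (-(-7 + √5) - 45)² = ((7 - √5) - 45)² = (-38 - √5)²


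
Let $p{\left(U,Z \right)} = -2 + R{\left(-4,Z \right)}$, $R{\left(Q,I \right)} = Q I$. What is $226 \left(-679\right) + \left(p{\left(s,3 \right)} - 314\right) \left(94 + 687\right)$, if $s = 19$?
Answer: $-409622$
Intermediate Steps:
$R{\left(Q,I \right)} = I Q$
$p{\left(U,Z \right)} = -2 - 4 Z$ ($p{\left(U,Z \right)} = -2 + Z \left(-4\right) = -2 - 4 Z$)
$226 \left(-679\right) + \left(p{\left(s,3 \right)} - 314\right) \left(94 + 687\right) = 226 \left(-679\right) + \left(\left(-2 - 12\right) - 314\right) \left(94 + 687\right) = -153454 + \left(\left(-2 - 12\right) - 314\right) 781 = -153454 + \left(-14 - 314\right) 781 = -153454 - 256168 = -409622$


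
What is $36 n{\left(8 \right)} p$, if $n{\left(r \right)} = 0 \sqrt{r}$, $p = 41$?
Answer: $0$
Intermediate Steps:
$n{\left(r \right)} = 0$
$36 n{\left(8 \right)} p = 36 \cdot 0 \cdot 41 = 0 \cdot 41 = 0$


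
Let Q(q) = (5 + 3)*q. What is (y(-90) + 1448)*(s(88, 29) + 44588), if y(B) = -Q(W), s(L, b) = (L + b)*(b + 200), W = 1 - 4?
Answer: 105072832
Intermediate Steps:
W = -3
Q(q) = 8*q
s(L, b) = (200 + b)*(L + b) (s(L, b) = (L + b)*(200 + b) = (200 + b)*(L + b))
y(B) = 24 (y(B) = -8*(-3) = -1*(-24) = 24)
(y(-90) + 1448)*(s(88, 29) + 44588) = (24 + 1448)*((29**2 + 200*88 + 200*29 + 88*29) + 44588) = 1472*((841 + 17600 + 5800 + 2552) + 44588) = 1472*(26793 + 44588) = 1472*71381 = 105072832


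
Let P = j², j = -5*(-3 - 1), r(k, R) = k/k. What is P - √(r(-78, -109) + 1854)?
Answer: 400 - √1855 ≈ 356.93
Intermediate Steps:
r(k, R) = 1
j = 20 (j = -5*(-4) = 20)
P = 400 (P = 20² = 400)
P - √(r(-78, -109) + 1854) = 400 - √(1 + 1854) = 400 - √1855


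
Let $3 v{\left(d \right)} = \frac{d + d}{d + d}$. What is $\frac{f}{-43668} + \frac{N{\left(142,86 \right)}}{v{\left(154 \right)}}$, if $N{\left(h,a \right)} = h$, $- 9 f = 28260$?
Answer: $\frac{4651427}{10917} \approx 426.07$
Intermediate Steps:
$f = -3140$ ($f = \left(- \frac{1}{9}\right) 28260 = -3140$)
$v{\left(d \right)} = \frac{1}{3}$ ($v{\left(d \right)} = \frac{\left(d + d\right) \frac{1}{d + d}}{3} = \frac{2 d \frac{1}{2 d}}{3} = \frac{1}{3} \cdot 1 = \frac{1}{3}$)
$\frac{f}{-43668} + \frac{N{\left(142,86 \right)}}{v{\left(154 \right)}} = - \frac{3140}{-43668} + 142 \frac{1}{\frac{1}{3}} = \left(-3140\right) \left(- \frac{1}{43668}\right) + 142 \cdot 3 = \frac{785}{10917} + 426 = \frac{4651427}{10917}$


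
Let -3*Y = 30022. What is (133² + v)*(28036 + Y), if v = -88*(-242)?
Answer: 702847570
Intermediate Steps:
v = 21296
Y = -30022/3 (Y = -⅓*30022 = -30022/3 ≈ -10007.)
(133² + v)*(28036 + Y) = (133² + 21296)*(28036 - 30022/3) = (17689 + 21296)*(54086/3) = 38985*(54086/3) = 702847570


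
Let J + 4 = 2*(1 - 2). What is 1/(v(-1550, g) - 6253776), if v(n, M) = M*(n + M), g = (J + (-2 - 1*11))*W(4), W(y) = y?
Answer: -1/6130200 ≈ -1.6313e-7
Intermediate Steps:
J = -6 (J = -4 + 2*(1 - 2) = -4 + 2*(-1) = -4 - 2 = -6)
g = -76 (g = (-6 + (-2 - 1*11))*4 = (-6 + (-2 - 11))*4 = (-6 - 13)*4 = -19*4 = -76)
v(n, M) = M*(M + n)
1/(v(-1550, g) - 6253776) = 1/(-76*(-76 - 1550) - 6253776) = 1/(-76*(-1626) - 6253776) = 1/(123576 - 6253776) = 1/(-6130200) = -1/6130200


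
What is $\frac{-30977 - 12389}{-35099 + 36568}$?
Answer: $- \frac{43366}{1469} \approx -29.521$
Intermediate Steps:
$\frac{-30977 - 12389}{-35099 + 36568} = - \frac{43366}{1469}$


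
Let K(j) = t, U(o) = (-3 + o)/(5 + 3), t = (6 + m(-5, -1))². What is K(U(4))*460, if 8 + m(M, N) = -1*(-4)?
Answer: 1840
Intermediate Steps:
m(M, N) = -4 (m(M, N) = -8 - 1*(-4) = -8 + 4 = -4)
t = 4 (t = (6 - 4)² = 2² = 4)
U(o) = -3/8 + o/8 (U(o) = (-3 + o)/8 = (-3 + o)*(⅛) = -3/8 + o/8)
K(j) = 4
K(U(4))*460 = 4*460 = 1840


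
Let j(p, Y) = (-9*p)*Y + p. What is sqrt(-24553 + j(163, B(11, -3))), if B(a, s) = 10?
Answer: 6*I*sqrt(1085) ≈ 197.64*I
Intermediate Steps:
j(p, Y) = p - 9*Y*p (j(p, Y) = -9*Y*p + p = p - 9*Y*p)
sqrt(-24553 + j(163, B(11, -3))) = sqrt(-24553 + 163*(1 - 9*10)) = sqrt(-24553 + 163*(1 - 90)) = sqrt(-24553 + 163*(-89)) = sqrt(-24553 - 14507) = sqrt(-39060) = 6*I*sqrt(1085)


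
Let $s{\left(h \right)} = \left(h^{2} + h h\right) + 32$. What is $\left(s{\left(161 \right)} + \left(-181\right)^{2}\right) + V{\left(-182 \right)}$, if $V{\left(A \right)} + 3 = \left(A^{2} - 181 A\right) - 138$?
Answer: $150560$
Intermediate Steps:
$s{\left(h \right)} = 32 + 2 h^{2}$ ($s{\left(h \right)} = \left(h^{2} + h^{2}\right) + 32 = 2 h^{2} + 32 = 32 + 2 h^{2}$)
$V{\left(A \right)} = -141 + A^{2} - 181 A$ ($V{\left(A \right)} = -3 - \left(138 - A^{2} + 181 A\right) = -141 + A^{2} - 181 A$)
$\left(s{\left(161 \right)} + \left(-181\right)^{2}\right) + V{\left(-182 \right)} = \left(\left(32 + 2 \cdot 161^{2}\right) + \left(-181\right)^{2}\right) - \left(-32801 - 33124\right) = \left(\left(32 + 2 \cdot 25921\right) + 32761\right) + \left(-141 + 33124 + 32942\right) = \left(\left(32 + 51842\right) + 32761\right) + 65925 = \left(51874 + 32761\right) + 65925 = 84635 + 65925 = 150560$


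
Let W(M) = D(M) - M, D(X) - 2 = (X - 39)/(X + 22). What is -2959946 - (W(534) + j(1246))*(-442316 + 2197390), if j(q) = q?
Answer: -349625394211/278 ≈ -1.2576e+9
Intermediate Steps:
D(X) = 2 + (-39 + X)/(22 + X) (D(X) = 2 + (X - 39)/(X + 22) = 2 + (-39 + X)/(22 + X))
W(M) = -M + (5 + 3*M)/(22 + M) (W(M) = (5 + 3*M)/(22 + M) - M = -M + (5 + 3*M)/(22 + M))
-2959946 - (W(534) + j(1246))*(-442316 + 2197390) = -2959946 - ((5 - 1*534**2 - 19*534)/(22 + 534) + 1246)*(-442316 + 2197390) = -2959946 - ((5 - 1*285156 - 10146)/556 + 1246)*1755074 = -2959946 - ((5 - 285156 - 10146)/556 + 1246)*1755074 = -2959946 - ((1/556)*(-295297) + 1246)*1755074 = -2959946 - (-295297/556 + 1246)*1755074 = -2959946 - 397479*1755074/556 = -2959946 - 1*348802529223/278 = -2959946 - 348802529223/278 = -349625394211/278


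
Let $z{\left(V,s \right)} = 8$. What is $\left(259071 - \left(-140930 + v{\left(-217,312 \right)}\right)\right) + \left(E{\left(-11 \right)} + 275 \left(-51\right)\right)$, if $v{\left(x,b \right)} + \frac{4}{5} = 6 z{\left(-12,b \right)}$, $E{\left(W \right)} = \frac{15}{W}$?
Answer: $\frac{21226009}{55} \approx 3.8593 \cdot 10^{5}$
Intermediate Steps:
$v{\left(x,b \right)} = \frac{236}{5}$ ($v{\left(x,b \right)} = - \frac{4}{5} + 6 \cdot 8 = - \frac{4}{5} + 48 = \frac{236}{5}$)
$\left(259071 - \left(-140930 + v{\left(-217,312 \right)}\right)\right) + \left(E{\left(-11 \right)} + 275 \left(-51\right)\right) = \left(259071 + \left(140930 - \frac{236}{5}\right)\right) + \left(\frac{15}{-11} + 275 \left(-51\right)\right) = \left(259071 + \left(140930 - \frac{236}{5}\right)\right) + \left(15 \left(- \frac{1}{11}\right) - 14025\right) = \left(259071 + \frac{704414}{5}\right) - \frac{154290}{11} = \frac{1999769}{5} - \frac{154290}{11} = \frac{21226009}{55}$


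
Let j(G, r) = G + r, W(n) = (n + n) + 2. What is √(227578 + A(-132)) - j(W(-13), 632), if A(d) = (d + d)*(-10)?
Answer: -608 + √230218 ≈ -128.19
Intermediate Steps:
W(n) = 2 + 2*n (W(n) = 2*n + 2 = 2 + 2*n)
A(d) = -20*d (A(d) = (2*d)*(-10) = -20*d)
√(227578 + A(-132)) - j(W(-13), 632) = √(227578 - 20*(-132)) - ((2 + 2*(-13)) + 632) = √(227578 + 2640) - ((2 - 26) + 632) = √230218 - (-24 + 632) = √230218 - 1*608 = √230218 - 608 = -608 + √230218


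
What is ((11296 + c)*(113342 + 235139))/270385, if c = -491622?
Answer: -167384484806/270385 ≈ -6.1906e+5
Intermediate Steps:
((11296 + c)*(113342 + 235139))/270385 = ((11296 - 491622)*(113342 + 235139))/270385 = -480326*348481*(1/270385) = -167384484806*1/270385 = -167384484806/270385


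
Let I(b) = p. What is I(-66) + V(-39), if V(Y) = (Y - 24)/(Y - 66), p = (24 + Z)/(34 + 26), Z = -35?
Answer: 5/12 ≈ 0.41667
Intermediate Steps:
p = -11/60 (p = (24 - 35)/(34 + 26) = -11/60 ≈ -0.18333)
V(Y) = (-24 + Y)/(-66 + Y)
I(b) = -11/60
I(-66) + V(-39) = -11/60 + (-24 - 39)/(-66 - 39) = -11/60 - 63/(-105) = -11/60 - 1/105*(-63) = -11/60 + ⅗ = 5/12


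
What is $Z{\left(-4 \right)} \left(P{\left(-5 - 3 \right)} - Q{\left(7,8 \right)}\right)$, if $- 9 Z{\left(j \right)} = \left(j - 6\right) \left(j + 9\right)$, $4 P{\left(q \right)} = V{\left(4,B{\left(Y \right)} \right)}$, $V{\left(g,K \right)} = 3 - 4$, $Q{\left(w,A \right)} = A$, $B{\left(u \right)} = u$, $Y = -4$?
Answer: $- \frac{275}{6} \approx -45.833$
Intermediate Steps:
$V{\left(g,K \right)} = -1$
$P{\left(q \right)} = - \frac{1}{4}$ ($P{\left(q \right)} = \frac{1}{4} \left(-1\right) = - \frac{1}{4}$)
$Z{\left(j \right)} = - \frac{\left(-6 + j\right) \left(9 + j\right)}{9}$ ($Z{\left(j \right)} = - \frac{\left(j - 6\right) \left(j + 9\right)}{9} = - \frac{\left(-6 + j\right) \left(9 + j\right)}{9}$)
$Z{\left(-4 \right)} \left(P{\left(-5 - 3 \right)} - Q{\left(7,8 \right)}\right) = \left(6 - - \frac{4}{3} - \frac{\left(-4\right)^{2}}{9}\right) \left(- \frac{1}{4} - 8\right) = \left(6 + \frac{4}{3} - \frac{16}{9}\right) \left(- \frac{1}{4} - 8\right) = \left(6 + \frac{4}{3} - \frac{16}{9}\right) \left(- \frac{33}{4}\right) = \frac{50}{9} \left(- \frac{33}{4}\right) = - \frac{275}{6}$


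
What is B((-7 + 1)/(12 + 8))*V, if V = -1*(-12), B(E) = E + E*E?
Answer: -63/25 ≈ -2.5200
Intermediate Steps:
B(E) = E + E²
V = 12
B((-7 + 1)/(12 + 8))*V = (((-7 + 1)/(12 + 8))*(1 + (-7 + 1)/(12 + 8)))*12 = ((-6/20)*(1 - 6/20))*12 = ((-6*1/20)*(1 - 6*1/20))*12 = -3*(1 - 3/10)/10*12 = -3/10*7/10*12 = -21/100*12 = -63/25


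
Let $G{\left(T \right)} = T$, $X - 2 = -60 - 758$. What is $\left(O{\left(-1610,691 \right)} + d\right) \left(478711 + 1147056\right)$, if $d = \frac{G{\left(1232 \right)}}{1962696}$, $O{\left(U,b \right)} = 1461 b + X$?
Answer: $\frac{402344847804082183}{245337} \approx 1.64 \cdot 10^{12}$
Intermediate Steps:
$X = -816$ ($X = 2 - 818 = -816$)
$O{\left(U,b \right)} = -816 + 1461 b$ ($O{\left(U,b \right)} = 1461 b - 816 = -816 + 1461 b$)
$d = \frac{154}{245337}$ ($d = \frac{1232}{1962696} = 1232 \cdot \frac{1}{1962696} = \frac{154}{245337} \approx 0.00062771$)
$\left(O{\left(-1610,691 \right)} + d\right) \left(478711 + 1147056\right) = \left(\left(-816 + 1461 \cdot 691\right) + \frac{154}{245337}\right) \left(478711 + 1147056\right) = \left(\left(-816 + 1009551\right) + \frac{154}{245337}\right) 1625767 = \left(1008735 + \frac{154}{245337}\right) 1625767 = \frac{247480018849}{245337} \cdot 1625767 = \frac{402344847804082183}{245337}$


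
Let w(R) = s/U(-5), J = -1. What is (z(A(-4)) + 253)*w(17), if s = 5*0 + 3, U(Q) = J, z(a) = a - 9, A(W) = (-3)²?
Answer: -759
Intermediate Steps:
A(W) = 9
z(a) = -9 + a
U(Q) = -1
s = 3 (s = 0 + 3 = 3)
w(R) = -3 (w(R) = 3/(-1) = 3*(-1) = -3)
(z(A(-4)) + 253)*w(17) = ((-9 + 9) + 253)*(-3) = (0 + 253)*(-3) = 253*(-3) = -759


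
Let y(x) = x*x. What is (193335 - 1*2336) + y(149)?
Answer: 213200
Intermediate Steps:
y(x) = x²
(193335 - 1*2336) + y(149) = (193335 - 1*2336) + 149² = (193335 - 2336) + 22201 = 190999 + 22201 = 213200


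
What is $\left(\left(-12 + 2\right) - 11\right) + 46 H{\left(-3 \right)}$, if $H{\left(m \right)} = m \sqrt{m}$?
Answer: $-21 - 138 i \sqrt{3} \approx -21.0 - 239.02 i$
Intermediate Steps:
$H{\left(m \right)} = m^{\frac{3}{2}}$
$\left(\left(-12 + 2\right) - 11\right) + 46 H{\left(-3 \right)} = \left(\left(-12 + 2\right) - 11\right) + 46 \left(-3\right)^{\frac{3}{2}} = \left(-10 - 11\right) + 46 \left(- 3 i \sqrt{3}\right) = -21 - 138 i \sqrt{3}$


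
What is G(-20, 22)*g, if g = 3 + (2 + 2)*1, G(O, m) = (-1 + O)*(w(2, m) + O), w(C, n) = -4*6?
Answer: 6468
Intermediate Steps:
w(C, n) = -24
G(O, m) = (-1 + O)*(-24 + O)
g = 7 (g = 3 + 4*1 = 3 + 4 = 7)
G(-20, 22)*g = (24 + (-20)² - 25*(-20))*7 = (24 + 400 + 500)*7 = 924*7 = 6468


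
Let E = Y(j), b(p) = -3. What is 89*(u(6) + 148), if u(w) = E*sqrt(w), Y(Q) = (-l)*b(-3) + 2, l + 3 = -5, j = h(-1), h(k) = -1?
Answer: 13172 - 1958*sqrt(6) ≈ 8375.9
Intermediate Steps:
j = -1
l = -8 (l = -3 - 5 = -8)
Y(Q) = -22 (Y(Q) = -1*(-8)*(-3) + 2 = 8*(-3) + 2 = -24 + 2 = -22)
E = -22
u(w) = -22*sqrt(w)
89*(u(6) + 148) = 89*(-22*sqrt(6) + 148) = 89*(148 - 22*sqrt(6)) = 13172 - 1958*sqrt(6)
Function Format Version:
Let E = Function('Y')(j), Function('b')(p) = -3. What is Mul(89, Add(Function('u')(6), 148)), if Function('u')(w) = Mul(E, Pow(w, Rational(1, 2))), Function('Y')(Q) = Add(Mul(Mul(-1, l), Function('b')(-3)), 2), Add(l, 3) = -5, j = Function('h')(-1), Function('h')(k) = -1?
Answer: Add(13172, Mul(-1958, Pow(6, Rational(1, 2)))) ≈ 8375.9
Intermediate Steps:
j = -1
l = -8 (l = Add(-3, -5) = -8)
Function('Y')(Q) = -22 (Function('Y')(Q) = Add(Mul(Mul(-1, -8), -3), 2) = Add(Mul(8, -3), 2) = Add(-24, 2) = -22)
E = -22
Function('u')(w) = Mul(-22, Pow(w, Rational(1, 2)))
Mul(89, Add(Function('u')(6), 148)) = Mul(89, Add(Mul(-22, Pow(6, Rational(1, 2))), 148)) = Mul(89, Add(148, Mul(-22, Pow(6, Rational(1, 2))))) = Add(13172, Mul(-1958, Pow(6, Rational(1, 2))))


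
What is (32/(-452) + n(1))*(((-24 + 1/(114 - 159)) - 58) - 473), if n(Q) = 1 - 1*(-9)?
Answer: -9341024/1695 ≈ -5510.9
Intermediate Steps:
n(Q) = 10 (n(Q) = 1 + 9 = 10)
(32/(-452) + n(1))*(((-24 + 1/(114 - 159)) - 58) - 473) = (32/(-452) + 10)*(((-24 + 1/(114 - 159)) - 58) - 473) = (32*(-1/452) + 10)*(((-24 + 1/(-45)) - 58) - 473) = (-8/113 + 10)*(((-24 - 1/45) - 58) - 473) = 1122*((-1081/45 - 58) - 473)/113 = 1122*(-3691/45 - 473)/113 = (1122/113)*(-24976/45) = -9341024/1695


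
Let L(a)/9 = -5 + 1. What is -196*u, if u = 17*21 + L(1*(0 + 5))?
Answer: -62916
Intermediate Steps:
L(a) = -36 (L(a) = 9*(-5 + 1) = 9*(-4) = -36)
u = 321 (u = 17*21 - 36 = 357 - 36 = 321)
-196*u = -196*321 = -62916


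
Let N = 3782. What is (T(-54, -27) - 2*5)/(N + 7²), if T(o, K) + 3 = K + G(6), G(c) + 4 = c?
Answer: -38/3831 ≈ -0.0099191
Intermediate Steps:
G(c) = -4 + c
T(o, K) = -1 + K (T(o, K) = -3 + (K + (-4 + 6)) = -3 + (K + 2) = -3 + (2 + K) = -1 + K)
(T(-54, -27) - 2*5)/(N + 7²) = ((-1 - 27) - 2*5)/(3782 + 7²) = (-28 - 10)/(3782 + 49) = -38/3831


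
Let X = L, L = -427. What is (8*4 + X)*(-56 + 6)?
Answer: 19750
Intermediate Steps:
X = -427
(8*4 + X)*(-56 + 6) = (8*4 - 427)*(-56 + 6) = (32 - 427)*(-50) = -395*(-50) = 19750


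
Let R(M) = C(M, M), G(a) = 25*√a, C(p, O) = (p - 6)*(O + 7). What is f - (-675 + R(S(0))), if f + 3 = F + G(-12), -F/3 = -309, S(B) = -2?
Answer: 1639 + 50*I*√3 ≈ 1639.0 + 86.603*I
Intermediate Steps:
C(p, O) = (-6 + p)*(7 + O)
F = 927 (F = -3*(-309) = 927)
R(M) = -42 + M + M² (R(M) = -42 - 6*M + 7*M + M*M = -42 - 6*M + 7*M + M² = -42 + M + M²)
f = 924 + 50*I*√3 (f = -3 + (927 + 25*√(-12)) = -3 + (927 + 25*(2*I*√3)) = -3 + (927 + 50*I*√3) = 924 + 50*I*√3 ≈ 924.0 + 86.603*I)
f - (-675 + R(S(0))) = (924 + 50*I*√3) - (-675 + (-42 - 2 + (-2)²)) = (924 + 50*I*√3) - (-675 + (-42 - 2 + 4)) = (924 + 50*I*√3) - (-675 - 40) = (924 + 50*I*√3) - 1*(-715) = (924 + 50*I*√3) + 715 = 1639 + 50*I*√3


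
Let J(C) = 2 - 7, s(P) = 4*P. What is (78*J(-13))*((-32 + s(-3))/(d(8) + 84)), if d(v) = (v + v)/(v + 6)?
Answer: 30030/149 ≈ 201.54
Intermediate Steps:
d(v) = 2*v/(6 + v) (d(v) = (2*v)/(6 + v) = 2*v/(6 + v))
J(C) = -5
(78*J(-13))*((-32 + s(-3))/(d(8) + 84)) = (78*(-5))*((-32 + 4*(-3))/(2*8/(6 + 8) + 84)) = -390*(-32 - 12)/(2*8/14 + 84) = -(-17160)/(2*8*(1/14) + 84) = -(-17160)/(8/7 + 84) = -(-17160)/596/7 = -(-17160)*7/596 = -390*(-77/149) = 30030/149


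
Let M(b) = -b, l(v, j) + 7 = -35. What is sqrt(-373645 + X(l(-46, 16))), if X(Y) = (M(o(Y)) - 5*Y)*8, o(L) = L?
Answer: I*sqrt(371629) ≈ 609.61*I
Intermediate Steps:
l(v, j) = -42 (l(v, j) = -7 - 35 = -42)
X(Y) = -48*Y (X(Y) = (-Y - 5*Y)*8 = -6*Y*8 = -48*Y)
sqrt(-373645 + X(l(-46, 16))) = sqrt(-373645 - 48*(-42)) = sqrt(-373645 + 2016) = sqrt(-371629) = I*sqrt(371629)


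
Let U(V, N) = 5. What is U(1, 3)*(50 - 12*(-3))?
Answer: 430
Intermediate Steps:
U(1, 3)*(50 - 12*(-3)) = 5*(50 - 12*(-3)) = 5*(50 + 36) = 5*86 = 430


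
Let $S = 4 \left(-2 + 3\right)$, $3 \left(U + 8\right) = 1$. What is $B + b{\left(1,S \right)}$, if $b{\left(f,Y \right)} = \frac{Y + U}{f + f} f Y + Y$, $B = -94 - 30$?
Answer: $- \frac{382}{3} \approx -127.33$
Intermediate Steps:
$U = - \frac{23}{3}$ ($U = -8 + \frac{1}{3} \cdot 1 = -8 + \frac{1}{3} = - \frac{23}{3} \approx -7.6667$)
$B = -124$ ($B = -94 - 30 = -124$)
$S = 4$ ($S = 4 \cdot 1 = 4$)
$b{\left(f,Y \right)} = Y + Y \left(- \frac{23}{6} + \frac{Y}{2}\right)$ ($b{\left(f,Y \right)} = \frac{Y - \frac{23}{3}}{f + f} f Y + Y = \frac{- \frac{23}{3} + Y}{2 f} f Y + Y = \left(- \frac{23}{6} + \frac{Y}{2}\right) Y + Y = Y \left(- \frac{23}{6} + \frac{Y}{2}\right) + Y = Y + Y \left(- \frac{23}{6} + \frac{Y}{2}\right)$)
$B + b{\left(1,S \right)} = -124 + \frac{1}{6} \cdot 4 \left(-17 + 3 \cdot 4\right) = -124 + \frac{1}{6} \cdot 4 \left(-17 + 12\right) = -124 + \frac{1}{6} \cdot 4 \left(-5\right) = -124 - \frac{10}{3} = - \frac{382}{3}$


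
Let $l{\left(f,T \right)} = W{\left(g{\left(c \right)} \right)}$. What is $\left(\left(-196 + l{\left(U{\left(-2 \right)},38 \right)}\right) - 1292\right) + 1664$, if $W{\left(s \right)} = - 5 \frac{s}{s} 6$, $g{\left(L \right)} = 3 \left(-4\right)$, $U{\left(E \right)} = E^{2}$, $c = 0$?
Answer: $146$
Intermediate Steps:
$g{\left(L \right)} = -12$
$W{\left(s \right)} = -30$ ($W{\left(s \right)} = \left(-5\right) 1 \cdot 6 = \left(-5\right) 6 = -30$)
$l{\left(f,T \right)} = -30$
$\left(\left(-196 + l{\left(U{\left(-2 \right)},38 \right)}\right) - 1292\right) + 1664 = \left(\left(-196 - 30\right) - 1292\right) + 1664 = \left(-226 - 1292\right) + 1664 = -1518 + 1664 = 146$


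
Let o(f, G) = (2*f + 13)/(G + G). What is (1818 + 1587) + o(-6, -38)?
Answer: 258779/76 ≈ 3405.0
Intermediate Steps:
o(f, G) = (13 + 2*f)/(2*G) (o(f, G) = (13 + 2*f)/((2*G)) = (13 + 2*f)*(1/(2*G)) = (13 + 2*f)/(2*G))
(1818 + 1587) + o(-6, -38) = (1818 + 1587) + (13/2 - 6)/(-38) = 3405 - 1/38*1/2 = 3405 - 1/76 = 258779/76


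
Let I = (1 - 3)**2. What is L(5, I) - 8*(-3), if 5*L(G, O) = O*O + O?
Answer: 28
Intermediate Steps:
I = 4 (I = (-2)**2 = 4)
L(G, O) = O/5 + O**2/5 (L(G, O) = (O*O + O)/5 = (O**2 + O)/5 = (O + O**2)/5 = O/5 + O**2/5)
L(5, I) - 8*(-3) = (1/5)*4*(1 + 4) - 8*(-3) = (1/5)*4*5 + 24 = 4 + 24 = 28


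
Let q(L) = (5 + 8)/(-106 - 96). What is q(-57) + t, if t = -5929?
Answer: -1197671/202 ≈ -5929.1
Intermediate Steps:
q(L) = -13/202 (q(L) = 13/(-202) = 13*(-1/202) = -13/202)
q(-57) + t = -13/202 - 5929 = -1197671/202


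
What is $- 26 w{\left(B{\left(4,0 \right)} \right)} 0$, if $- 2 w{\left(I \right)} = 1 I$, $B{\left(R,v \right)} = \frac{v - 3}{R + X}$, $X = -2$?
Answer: $0$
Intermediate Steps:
$B{\left(R,v \right)} = \frac{-3 + v}{-2 + R}$ ($B{\left(R,v \right)} = \frac{v - 3}{R - 2} = \frac{-3 + v}{-2 + R}$)
$w{\left(I \right)} = - \frac{I}{2}$ ($w{\left(I \right)} = - \frac{1 I}{2} = - \frac{I}{2}$)
$- 26 w{\left(B{\left(4,0 \right)} \right)} 0 = - 26 \left(- \frac{\frac{1}{-2 + 4} \left(-3 + 0\right)}{2}\right) 0 = - 26 \left(- \frac{\frac{1}{2} \left(-3\right)}{2}\right) 0 = - 26 \left(\left(- \frac{1}{2}\right) \left(- \frac{3}{2}\right)\right) 0 = \left(-26\right) \frac{3}{4} \cdot 0 = \left(- \frac{39}{2}\right) 0 = 0$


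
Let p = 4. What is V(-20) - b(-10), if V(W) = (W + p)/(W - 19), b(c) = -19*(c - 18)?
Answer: -20732/39 ≈ -531.59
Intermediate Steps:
b(c) = 342 - 19*c (b(c) = -19*(-18 + c) = 342 - 19*c)
V(W) = (4 + W)/(-19 + W) (V(W) = (W + 4)/(W - 19) = (4 + W)/(-19 + W))
V(-20) - b(-10) = (4 - 20)/(-19 - 20) - (342 - 19*(-10)) = -16/(-39) - (342 + 190) = -1/39*(-16) - 1*532 = 16/39 - 532 = -20732/39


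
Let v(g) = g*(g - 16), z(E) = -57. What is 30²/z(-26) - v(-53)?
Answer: -69783/19 ≈ -3672.8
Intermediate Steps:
v(g) = g*(-16 + g)
30²/z(-26) - v(-53) = 30²/(-57) - (-53)*(-16 - 53) = 900*(-1/57) - (-53)*(-69) = -300/19 - 1*3657 = -300/19 - 3657 = -69783/19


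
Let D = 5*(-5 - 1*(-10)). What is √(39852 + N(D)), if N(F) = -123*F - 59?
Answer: √36718 ≈ 191.62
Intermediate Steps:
D = 25 (D = 5*(-5 + 10) = 5*5 = 25)
N(F) = -59 - 123*F
√(39852 + N(D)) = √(39852 + (-59 - 123*25)) = √(39852 + (-59 - 3075)) = √(39852 - 3134) = √36718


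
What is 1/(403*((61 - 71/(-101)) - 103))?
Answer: -101/1680913 ≈ -6.0086e-5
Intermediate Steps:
1/(403*((61 - 71/(-101)) - 103)) = 1/(403*((61 - 71*(-1/101)) - 103)) = 1/(403*((61 + 71/101) - 103)) = 1/(403*(6232/101 - 103)) = 1/(403*(-4171/101)) = 1/(-1680913/101) = -101/1680913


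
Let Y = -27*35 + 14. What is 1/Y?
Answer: -1/931 ≈ -0.0010741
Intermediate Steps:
Y = -931 (Y = -945 + 14 = -931)
1/Y = 1/(-931) = -1/931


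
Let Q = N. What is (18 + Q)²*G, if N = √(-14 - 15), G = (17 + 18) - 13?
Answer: 6490 + 792*I*√29 ≈ 6490.0 + 4265.0*I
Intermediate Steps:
G = 22 (G = 35 - 13 = 22)
N = I*√29 (N = √(-29) = I*√29 ≈ 5.3852*I)
Q = I*√29 ≈ 5.3852*I
(18 + Q)²*G = (18 + I*√29)²*22 = 22*(18 + I*√29)²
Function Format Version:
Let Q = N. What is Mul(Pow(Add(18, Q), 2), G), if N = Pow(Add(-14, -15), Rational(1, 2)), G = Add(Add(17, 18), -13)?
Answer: Add(6490, Mul(792, I, Pow(29, Rational(1, 2)))) ≈ Add(6490.0, Mul(4265.0, I))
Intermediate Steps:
G = 22 (G = Add(35, -13) = 22)
N = Mul(I, Pow(29, Rational(1, 2))) (N = Pow(-29, Rational(1, 2)) = Mul(I, Pow(29, Rational(1, 2))) ≈ Mul(5.3852, I))
Q = Mul(I, Pow(29, Rational(1, 2))) ≈ Mul(5.3852, I)
Mul(Pow(Add(18, Q), 2), G) = Mul(Pow(Add(18, Mul(I, Pow(29, Rational(1, 2)))), 2), 22) = Mul(22, Pow(Add(18, Mul(I, Pow(29, Rational(1, 2)))), 2))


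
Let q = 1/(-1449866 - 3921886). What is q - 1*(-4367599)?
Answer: 23461658663447/5371752 ≈ 4.3676e+6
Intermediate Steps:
q = -1/5371752 (q = 1/(-5371752) = -1/5371752 ≈ -1.8616e-7)
q - 1*(-4367599) = -1/5371752 - 1*(-4367599) = -1/5371752 + 4367599 = 23461658663447/5371752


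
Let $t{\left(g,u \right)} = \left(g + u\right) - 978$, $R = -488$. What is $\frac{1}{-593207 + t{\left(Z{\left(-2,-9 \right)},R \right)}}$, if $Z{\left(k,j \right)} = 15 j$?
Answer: $- \frac{1}{594808} \approx -1.6812 \cdot 10^{-6}$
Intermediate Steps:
$t{\left(g,u \right)} = -978 + g + u$
$\frac{1}{-593207 + t{\left(Z{\left(-2,-9 \right)},R \right)}} = \frac{1}{-593207 - 1601} = \frac{1}{-594808} = - \frac{1}{594808}$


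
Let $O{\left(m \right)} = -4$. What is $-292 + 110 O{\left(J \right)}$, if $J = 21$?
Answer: $-732$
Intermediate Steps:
$-292 + 110 O{\left(J \right)} = -292 + 110 \left(-4\right) = -292 - 440 = -732$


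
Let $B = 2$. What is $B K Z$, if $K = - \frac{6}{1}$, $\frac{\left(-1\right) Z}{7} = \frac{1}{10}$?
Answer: $\frac{42}{5} \approx 8.4$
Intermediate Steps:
$Z = - \frac{7}{10} \approx -0.7$
$K = -6$ ($K = - 6 \cdot 1 = \left(-1\right) 6 = -6$)
$B K Z = 2 \left(-6\right) \left(- \frac{7}{10}\right) = \left(-12\right) \left(- \frac{7}{10}\right) = \frac{42}{5}$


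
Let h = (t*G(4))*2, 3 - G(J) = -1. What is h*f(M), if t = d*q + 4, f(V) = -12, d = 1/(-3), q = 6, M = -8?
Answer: -192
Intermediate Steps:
d = -1/3 ≈ -0.33333
G(J) = 4 (G(J) = 3 - 1*(-1) = 3 + 1 = 4)
t = 2 (t = -1/3*6 + 4 = -2 + 4 = 2)
h = 16 (h = (2*4)*2 = 8*2 = 16)
h*f(M) = 16*(-12) = -192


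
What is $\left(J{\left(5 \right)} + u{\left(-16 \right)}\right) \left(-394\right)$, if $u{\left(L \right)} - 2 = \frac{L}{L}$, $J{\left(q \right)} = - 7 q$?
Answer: $12608$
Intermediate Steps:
$u{\left(L \right)} = 3$ ($u{\left(L \right)} = 2 + \frac{L}{L} = 2 + 1 = 3$)
$\left(J{\left(5 \right)} + u{\left(-16 \right)}\right) \left(-394\right) = \left(\left(-7\right) 5 + 3\right) \left(-394\right) = \left(-35 + 3\right) \left(-394\right) = \left(-32\right) \left(-394\right) = 12608$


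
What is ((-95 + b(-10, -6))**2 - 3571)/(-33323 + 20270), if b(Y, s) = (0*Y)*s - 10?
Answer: -7454/13053 ≈ -0.57106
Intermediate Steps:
b(Y, s) = -10 (b(Y, s) = 0*s - 10 = 0 - 10 = -10)
((-95 + b(-10, -6))**2 - 3571)/(-33323 + 20270) = ((-95 - 10)**2 - 3571)/(-33323 + 20270) = ((-105)**2 - 3571)/(-13053) = (11025 - 3571)*(-1/13053) = 7454*(-1/13053) = -7454/13053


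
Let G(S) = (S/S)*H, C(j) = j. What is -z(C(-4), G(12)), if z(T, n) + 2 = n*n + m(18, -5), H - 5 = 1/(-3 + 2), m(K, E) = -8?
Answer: -6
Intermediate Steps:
H = 4 (H = 5 + 1/(-3 + 2) = 5 + 1/(-1) = 5 - 1 = 4)
G(S) = 4 (G(S) = (S/S)*4 = 1*4 = 4)
z(T, n) = -10 + n² (z(T, n) = -2 + (n*n - 8) = -2 + (n² - 8) = -2 + (-8 + n²) = -10 + n²)
-z(C(-4), G(12)) = -(-10 + 4²) = -(-10 + 16) = -1*6 = -6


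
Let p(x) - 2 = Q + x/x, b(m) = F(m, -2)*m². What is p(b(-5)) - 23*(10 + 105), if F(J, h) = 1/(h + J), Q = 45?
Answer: -2597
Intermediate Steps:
F(J, h) = 1/(J + h)
b(m) = m²/(-2 + m) (b(m) = m²/(m - 2) = m²/(-2 + m))
p(x) = 48 (p(x) = 2 + (45 + x/x) = 2 + (45 + 1) = 2 + 46 = 48)
p(b(-5)) - 23*(10 + 105) = 48 - 23*(10 + 105) = 48 - 23*115 = 48 - 2645 = -2597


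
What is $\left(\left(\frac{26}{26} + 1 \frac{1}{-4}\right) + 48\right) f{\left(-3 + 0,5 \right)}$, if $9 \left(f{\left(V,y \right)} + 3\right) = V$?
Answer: $- \frac{325}{2} \approx -162.5$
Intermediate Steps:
$f{\left(V,y \right)} = -3 + \frac{V}{9}$
$\left(\left(\frac{26}{26} + 1 \frac{1}{-4}\right) + 48\right) f{\left(-3 + 0,5 \right)} = \left(\left(\frac{26}{26} + 1 \frac{1}{-4}\right) + 48\right) \left(-3 + \frac{-3 + 0}{9}\right) = \left(\left(26 \cdot \frac{1}{26} + 1 \left(- \frac{1}{4}\right)\right) + 48\right) \left(-3 + \frac{1}{9} \left(-3\right)\right) = \left(\left(1 - \frac{1}{4}\right) + 48\right) \left(-3 - \frac{1}{3}\right) = \left(\frac{3}{4} + 48\right) \left(- \frac{10}{3}\right) = \frac{195}{4} \left(- \frac{10}{3}\right) = - \frac{325}{2}$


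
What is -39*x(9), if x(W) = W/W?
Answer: -39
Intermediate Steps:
x(W) = 1
-39*x(9) = -39*1 = -39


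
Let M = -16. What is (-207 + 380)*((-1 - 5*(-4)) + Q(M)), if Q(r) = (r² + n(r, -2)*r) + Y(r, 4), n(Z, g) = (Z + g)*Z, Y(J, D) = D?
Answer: -748917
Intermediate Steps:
n(Z, g) = Z*(Z + g)
Q(r) = 4 + r² + r²*(-2 + r) (Q(r) = (r² + (r*(r - 2))*r) + 4 = (r² + (r*(-2 + r))*r) + 4 = (r² + r²*(-2 + r)) + 4 = 4 + r² + r²*(-2 + r))
(-207 + 380)*((-1 - 5*(-4)) + Q(M)) = (-207 + 380)*((-1 - 5*(-4)) + (4 + (-16)³ - 1*(-16)²)) = 173*((-1 + 20) + (4 - 4096 - 1*256)) = 173*(19 + (4 - 4096 - 256)) = 173*(19 - 4348) = 173*(-4329) = -748917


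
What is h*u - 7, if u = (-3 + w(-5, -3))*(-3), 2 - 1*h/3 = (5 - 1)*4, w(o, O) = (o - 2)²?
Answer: 5789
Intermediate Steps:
w(o, O) = (-2 + o)²
h = -42 (h = 6 - 3*(5 - 1)*4 = 6 - 12*4 = 6 - 3*16 = 6 - 48 = -42)
u = -138 (u = (-3 + (-2 - 5)²)*(-3) = (-3 + (-7)²)*(-3) = (-3 + 49)*(-3) = 46*(-3) = -138)
h*u - 7 = -42*(-138) - 7 = 5796 - 7 = 5789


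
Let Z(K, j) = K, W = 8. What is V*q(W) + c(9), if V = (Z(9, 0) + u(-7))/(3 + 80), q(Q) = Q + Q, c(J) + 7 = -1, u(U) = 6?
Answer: -424/83 ≈ -5.1084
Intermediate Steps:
c(J) = -8 (c(J) = -7 - 1 = -8)
q(Q) = 2*Q
V = 15/83 (V = (9 + 6)/(3 + 80) = 15/83 ≈ 0.18072)
V*q(W) + c(9) = 15*(2*8)/83 - 8 = (15/83)*16 - 8 = 240/83 - 8 = -424/83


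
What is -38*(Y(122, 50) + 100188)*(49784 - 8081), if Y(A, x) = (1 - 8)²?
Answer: -158846977218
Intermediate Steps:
Y(A, x) = 49 (Y(A, x) = (-7)² = 49)
-38*(Y(122, 50) + 100188)*(49784 - 8081) = -38*(49 + 100188)*(49784 - 8081) = -3809006*41703 = -38*4180183611 = -158846977218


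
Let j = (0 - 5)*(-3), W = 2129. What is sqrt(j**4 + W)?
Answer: sqrt(52754) ≈ 229.68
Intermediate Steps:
j = 15 (j = -5*(-3) = 15)
sqrt(j**4 + W) = sqrt(15**4 + 2129) = sqrt(50625 + 2129) = sqrt(52754)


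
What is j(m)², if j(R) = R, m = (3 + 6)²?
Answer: 6561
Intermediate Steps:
m = 81 (m = 9² = 81)
j(m)² = 81² = 6561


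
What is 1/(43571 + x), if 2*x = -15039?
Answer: 2/72103 ≈ 2.7738e-5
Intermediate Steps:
x = -15039/2 (x = (½)*(-15039) = -15039/2 ≈ -7519.5)
1/(43571 + x) = 1/(43571 - 15039/2) = 1/(72103/2) = 2/72103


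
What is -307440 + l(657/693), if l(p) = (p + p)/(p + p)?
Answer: -307439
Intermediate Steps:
l(p) = 1 (l(p) = (2*p)/((2*p)) = (2*p)*(1/(2*p)) = 1)
-307440 + l(657/693) = -307440 + 1 = -307439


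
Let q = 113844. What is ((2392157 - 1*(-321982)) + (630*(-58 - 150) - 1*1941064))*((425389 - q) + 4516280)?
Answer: 3099632623875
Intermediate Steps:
((2392157 - 1*(-321982)) + (630*(-58 - 150) - 1*1941064))*((425389 - q) + 4516280) = ((2392157 - 1*(-321982)) + (630*(-58 - 150) - 1*1941064))*((425389 - 1*113844) + 4516280) = ((2392157 + 321982) + (630*(-208) - 1941064))*((425389 - 113844) + 4516280) = (2714139 + (-131040 - 1941064))*(311545 + 4516280) = (2714139 - 2072104)*4827825 = 642035*4827825 = 3099632623875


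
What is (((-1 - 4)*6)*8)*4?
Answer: -960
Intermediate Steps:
(((-1 - 4)*6)*8)*4 = (-5*6*8)*4 = -30*8*4 = -240*4 = -960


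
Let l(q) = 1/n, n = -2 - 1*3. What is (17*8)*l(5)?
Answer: -136/5 ≈ -27.200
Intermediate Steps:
n = -5 (n = -2 - 3 = -5)
l(q) = -1/5 (l(q) = 1/(-5) = -1/5)
(17*8)*l(5) = (17*8)*(-1/5) = 136*(-1/5) = -136/5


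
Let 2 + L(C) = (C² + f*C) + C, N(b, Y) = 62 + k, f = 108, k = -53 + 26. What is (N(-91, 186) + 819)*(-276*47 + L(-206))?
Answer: 5984832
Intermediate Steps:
k = -27
N(b, Y) = 35 (N(b, Y) = 62 - 27 = 35)
L(C) = -2 + C² + 109*C (L(C) = -2 + ((C² + 108*C) + C) = -2 + (C² + 109*C) = -2 + C² + 109*C)
(N(-91, 186) + 819)*(-276*47 + L(-206)) = (35 + 819)*(-276*47 + (-2 + (-206)² + 109*(-206))) = 854*(-12972 + (-2 + 42436 - 22454)) = 854*(-12972 + 19980) = 854*7008 = 5984832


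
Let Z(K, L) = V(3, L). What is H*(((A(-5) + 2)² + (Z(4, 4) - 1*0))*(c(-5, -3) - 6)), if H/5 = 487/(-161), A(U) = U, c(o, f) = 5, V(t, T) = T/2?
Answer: 26785/161 ≈ 166.37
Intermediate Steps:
V(t, T) = T/2 (V(t, T) = T*(½) = T/2)
Z(K, L) = L/2
H = -2435/161 (H = 5*(487/(-161)) = 5*(487*(-1/161)) = 5*(-487/161) = -2435/161 ≈ -15.124)
H*(((A(-5) + 2)² + (Z(4, 4) - 1*0))*(c(-5, -3) - 6)) = -2435*((-5 + 2)² + ((½)*4 - 1*0))*(5 - 6)/161 = -2435*((-3)² + (2 + 0))*(-1)/161 = -2435*(9 + 2)*(-1)/161 = -26785*(-1)/161 = -2435/161*(-11) = 26785/161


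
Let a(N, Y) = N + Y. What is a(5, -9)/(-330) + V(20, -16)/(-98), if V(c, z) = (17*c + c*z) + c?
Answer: -3202/8085 ≈ -0.39604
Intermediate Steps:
V(c, z) = 18*c + c*z
a(5, -9)/(-330) + V(20, -16)/(-98) = (5 - 9)/(-330) + (20*(18 - 16))/(-98) = -4*(-1/330) + (20*2)*(-1/98) = 2/165 + 40*(-1/98) = 2/165 - 20/49 = -3202/8085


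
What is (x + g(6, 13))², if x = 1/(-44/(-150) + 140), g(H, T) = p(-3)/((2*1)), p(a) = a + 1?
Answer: 109139809/110712484 ≈ 0.98580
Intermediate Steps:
p(a) = 1 + a
g(H, T) = -1 (g(H, T) = (1 - 3)/((2*1)) = -2/2 = -2*½ = -1)
x = 75/10522 (x = 1/(-44*(-1/150) + 140) = 1/(22/75 + 140) = 1/(10522/75) = 75/10522 ≈ 0.0071279)
(x + g(6, 13))² = (75/10522 - 1)² = (-10447/10522)² = 109139809/110712484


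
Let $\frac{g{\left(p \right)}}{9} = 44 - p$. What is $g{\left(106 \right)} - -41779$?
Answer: $41221$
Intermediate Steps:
$g{\left(p \right)} = 396 - 9 p$ ($g{\left(p \right)} = 9 \left(44 - p\right) = 396 - 9 p$)
$g{\left(106 \right)} - -41779 = \left(396 - 954\right) - -41779 = \left(396 - 954\right) + 41779 = -558 + 41779 = 41221$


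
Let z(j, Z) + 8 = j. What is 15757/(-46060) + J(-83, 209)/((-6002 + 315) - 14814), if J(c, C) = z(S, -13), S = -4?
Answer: -46068791/134896580 ≈ -0.34151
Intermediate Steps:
z(j, Z) = -8 + j
J(c, C) = -12 (J(c, C) = -8 - 4 = -12)
15757/(-46060) + J(-83, 209)/((-6002 + 315) - 14814) = 15757/(-46060) - 12/((-6002 + 315) - 14814) = 15757*(-1/46060) - 12/(-5687 - 14814) = -2251/6580 - 12/(-20501) = -2251/6580 - 12*(-1/20501) = -2251/6580 + 12/20501 = -46068791/134896580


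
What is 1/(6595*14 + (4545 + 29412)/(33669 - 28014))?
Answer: 1885/174053369 ≈ 1.0830e-5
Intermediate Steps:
1/(6595*14 + (4545 + 29412)/(33669 - 28014)) = 1/(92330 + 33957/5655) = 1/(92330 + 33957*(1/5655)) = 1/(92330 + 11319/1885) = 1/(174053369/1885) = 1885/174053369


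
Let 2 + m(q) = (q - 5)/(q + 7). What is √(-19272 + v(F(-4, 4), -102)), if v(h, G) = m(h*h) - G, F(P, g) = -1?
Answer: I*√76690/2 ≈ 138.46*I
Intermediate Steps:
m(q) = -2 + (-5 + q)/(7 + q) (m(q) = -2 + (q - 5)/(q + 7) = -2 + (-5 + q)/(7 + q))
v(h, G) = -G + (-19 - h²)/(7 + h²) (v(h, G) = (-19 - h*h)/(7 + h*h) - G = (-19 - h²)/(7 + h²) - G = -G + (-19 - h²)/(7 + h²))
√(-19272 + v(F(-4, 4), -102)) = √(-19272 + (-19 - 1*(-1)² - 1*(-102)*(7 + (-1)²))/(7 + (-1)²)) = √(-19272 + (-19 - 1*1 - 1*(-102)*(7 + 1))/(7 + 1)) = √(-19272 + (-19 - 1 - 1*(-102)*8)/8) = √(-19272 + (-19 - 1 + 816)/8) = √(-19272 + (⅛)*796) = √(-19272 + 199/2) = √(-38345/2) = I*√76690/2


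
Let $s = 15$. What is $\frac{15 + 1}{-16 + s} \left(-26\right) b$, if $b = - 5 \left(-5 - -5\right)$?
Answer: $0$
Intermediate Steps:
$b = 0$ ($b = - 5 \left(-5 + 5\right) = \left(-5\right) 0 = 0$)
$\frac{15 + 1}{-16 + s} \left(-26\right) b = \frac{15 + 1}{-16 + 15} \left(-26\right) 0 = \frac{16}{-1} \left(-26\right) 0 = 16 \left(-1\right) \left(-26\right) 0 = \left(-16\right) \left(-26\right) 0 = 416 \cdot 0 = 0$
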